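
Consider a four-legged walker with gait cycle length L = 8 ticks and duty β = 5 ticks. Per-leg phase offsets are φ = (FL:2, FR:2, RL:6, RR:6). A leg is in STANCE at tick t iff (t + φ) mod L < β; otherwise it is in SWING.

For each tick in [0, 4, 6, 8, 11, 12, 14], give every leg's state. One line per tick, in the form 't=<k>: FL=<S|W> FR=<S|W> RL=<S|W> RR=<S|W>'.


t=0: phase=(2,2,6,6) vs β=5 → FL=S FR=S RL=W RR=W
t=4: phase=(6,6,2,2) vs β=5 → FL=W FR=W RL=S RR=S
t=6: phase=(0,0,4,4) vs β=5 → FL=S FR=S RL=S RR=S
t=8: phase=(2,2,6,6) vs β=5 → FL=S FR=S RL=W RR=W
t=11: phase=(5,5,1,1) vs β=5 → FL=W FR=W RL=S RR=S
t=12: phase=(6,6,2,2) vs β=5 → FL=W FR=W RL=S RR=S
t=14: phase=(0,0,4,4) vs β=5 → FL=S FR=S RL=S RR=S

t=0: FL=S FR=S RL=W RR=W
t=4: FL=W FR=W RL=S RR=S
t=6: FL=S FR=S RL=S RR=S
t=8: FL=S FR=S RL=W RR=W
t=11: FL=W FR=W RL=S RR=S
t=12: FL=W FR=W RL=S RR=S
t=14: FL=S FR=S RL=S RR=S


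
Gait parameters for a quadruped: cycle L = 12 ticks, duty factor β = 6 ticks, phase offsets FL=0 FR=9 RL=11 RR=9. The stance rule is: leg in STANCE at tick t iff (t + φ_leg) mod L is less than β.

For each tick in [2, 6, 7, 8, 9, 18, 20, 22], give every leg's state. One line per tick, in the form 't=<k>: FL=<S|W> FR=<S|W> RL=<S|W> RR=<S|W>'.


t=2: phase=(2,11,1,11) vs β=6 → FL=S FR=W RL=S RR=W
t=6: phase=(6,3,5,3) vs β=6 → FL=W FR=S RL=S RR=S
t=7: phase=(7,4,6,4) vs β=6 → FL=W FR=S RL=W RR=S
t=8: phase=(8,5,7,5) vs β=6 → FL=W FR=S RL=W RR=S
t=9: phase=(9,6,8,6) vs β=6 → FL=W FR=W RL=W RR=W
t=18: phase=(6,3,5,3) vs β=6 → FL=W FR=S RL=S RR=S
t=20: phase=(8,5,7,5) vs β=6 → FL=W FR=S RL=W RR=S
t=22: phase=(10,7,9,7) vs β=6 → FL=W FR=W RL=W RR=W

t=2: FL=S FR=W RL=S RR=W
t=6: FL=W FR=S RL=S RR=S
t=7: FL=W FR=S RL=W RR=S
t=8: FL=W FR=S RL=W RR=S
t=9: FL=W FR=W RL=W RR=W
t=18: FL=W FR=S RL=S RR=S
t=20: FL=W FR=S RL=W RR=S
t=22: FL=W FR=W RL=W RR=W


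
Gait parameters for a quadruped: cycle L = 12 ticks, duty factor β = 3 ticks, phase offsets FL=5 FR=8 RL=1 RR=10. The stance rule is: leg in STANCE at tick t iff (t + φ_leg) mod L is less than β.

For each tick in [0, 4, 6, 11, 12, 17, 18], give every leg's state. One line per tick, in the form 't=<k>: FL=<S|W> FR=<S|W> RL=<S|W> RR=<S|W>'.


t=0: phase=(5,8,1,10) vs β=3 → FL=W FR=W RL=S RR=W
t=4: phase=(9,0,5,2) vs β=3 → FL=W FR=S RL=W RR=S
t=6: phase=(11,2,7,4) vs β=3 → FL=W FR=S RL=W RR=W
t=11: phase=(4,7,0,9) vs β=3 → FL=W FR=W RL=S RR=W
t=12: phase=(5,8,1,10) vs β=3 → FL=W FR=W RL=S RR=W
t=17: phase=(10,1,6,3) vs β=3 → FL=W FR=S RL=W RR=W
t=18: phase=(11,2,7,4) vs β=3 → FL=W FR=S RL=W RR=W

t=0: FL=W FR=W RL=S RR=W
t=4: FL=W FR=S RL=W RR=S
t=6: FL=W FR=S RL=W RR=W
t=11: FL=W FR=W RL=S RR=W
t=12: FL=W FR=W RL=S RR=W
t=17: FL=W FR=S RL=W RR=W
t=18: FL=W FR=S RL=W RR=W


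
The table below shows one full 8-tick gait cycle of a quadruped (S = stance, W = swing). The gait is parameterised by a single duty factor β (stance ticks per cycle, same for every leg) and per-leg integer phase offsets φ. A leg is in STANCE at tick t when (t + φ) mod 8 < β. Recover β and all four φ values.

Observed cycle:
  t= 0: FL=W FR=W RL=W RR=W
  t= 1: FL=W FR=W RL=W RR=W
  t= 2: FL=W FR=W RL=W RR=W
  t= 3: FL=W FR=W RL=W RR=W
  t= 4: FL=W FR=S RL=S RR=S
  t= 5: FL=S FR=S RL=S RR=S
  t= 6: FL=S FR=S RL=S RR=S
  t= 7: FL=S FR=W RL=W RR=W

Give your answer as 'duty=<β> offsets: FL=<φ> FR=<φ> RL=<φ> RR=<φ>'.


duty β = stance ticks per leg = 3
FL: stance ticks = 3; W→S at t=5 → φ=3
FR: stance ticks = 3; W→S at t=4 → φ=4
RL: stance ticks = 3; W→S at t=4 → φ=4
RR: stance ticks = 3; W→S at t=4 → φ=4

duty=3 offsets: FL=3 FR=4 RL=4 RR=4


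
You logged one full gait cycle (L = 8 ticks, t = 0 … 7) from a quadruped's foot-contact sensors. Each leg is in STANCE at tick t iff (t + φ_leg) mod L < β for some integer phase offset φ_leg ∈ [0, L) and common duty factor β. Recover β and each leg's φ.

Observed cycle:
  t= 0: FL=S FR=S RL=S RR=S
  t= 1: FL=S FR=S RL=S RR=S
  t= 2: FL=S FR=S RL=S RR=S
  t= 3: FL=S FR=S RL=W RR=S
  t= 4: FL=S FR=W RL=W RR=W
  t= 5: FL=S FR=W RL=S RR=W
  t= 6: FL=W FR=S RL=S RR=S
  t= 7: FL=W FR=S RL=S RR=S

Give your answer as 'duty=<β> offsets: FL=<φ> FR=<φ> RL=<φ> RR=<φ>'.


duty β = stance ticks per leg = 6
FL: stance ticks = 6; W→S at t=0 → φ=0
FR: stance ticks = 6; W→S at t=6 → φ=2
RL: stance ticks = 6; W→S at t=5 → φ=3
RR: stance ticks = 6; W→S at t=6 → φ=2

duty=6 offsets: FL=0 FR=2 RL=3 RR=2


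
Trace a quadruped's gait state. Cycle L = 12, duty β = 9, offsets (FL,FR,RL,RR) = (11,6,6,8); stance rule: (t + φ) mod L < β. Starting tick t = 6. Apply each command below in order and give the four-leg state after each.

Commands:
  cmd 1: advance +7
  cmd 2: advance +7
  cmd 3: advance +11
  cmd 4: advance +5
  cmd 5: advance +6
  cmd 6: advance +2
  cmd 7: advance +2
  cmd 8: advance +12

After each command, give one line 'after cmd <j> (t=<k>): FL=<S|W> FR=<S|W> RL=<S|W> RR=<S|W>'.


after cmd 1 (t=13): FL=S FR=S RL=S RR=W
after cmd 2 (t=20): FL=S FR=S RL=S RR=S
after cmd 3 (t=31): FL=S FR=S RL=S RR=S
after cmd 4 (t=36): FL=W FR=S RL=S RR=S
after cmd 5 (t=42): FL=S FR=S RL=S RR=S
after cmd 6 (t=44): FL=S FR=S RL=S RR=S
after cmd 7 (t=46): FL=W FR=S RL=S RR=S
after cmd 8 (t=58): FL=W FR=S RL=S RR=S

start t=6: FL=S FR=S RL=S RR=S
cmd 1: advance +7 → t=13, phase=(0,7,7,9) → FL=S FR=S RL=S RR=W
cmd 2: advance +7 → t=20, phase=(7,2,2,4) → FL=S FR=S RL=S RR=S
cmd 3: advance +11 → t=31, phase=(6,1,1,3) → FL=S FR=S RL=S RR=S
cmd 4: advance +5 → t=36, phase=(11,6,6,8) → FL=W FR=S RL=S RR=S
cmd 5: advance +6 → t=42, phase=(5,0,0,2) → FL=S FR=S RL=S RR=S
cmd 6: advance +2 → t=44, phase=(7,2,2,4) → FL=S FR=S RL=S RR=S
cmd 7: advance +2 → t=46, phase=(9,4,4,6) → FL=W FR=S RL=S RR=S
cmd 8: advance +12 → t=58, phase=(9,4,4,6) → FL=W FR=S RL=S RR=S


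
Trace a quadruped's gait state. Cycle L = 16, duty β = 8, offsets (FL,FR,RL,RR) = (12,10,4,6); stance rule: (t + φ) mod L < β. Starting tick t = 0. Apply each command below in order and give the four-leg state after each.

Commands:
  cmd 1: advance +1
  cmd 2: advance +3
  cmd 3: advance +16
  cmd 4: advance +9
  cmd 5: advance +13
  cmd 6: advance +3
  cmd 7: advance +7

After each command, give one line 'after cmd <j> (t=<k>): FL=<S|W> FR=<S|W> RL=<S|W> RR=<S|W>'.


start t=0: FL=W FR=W RL=S RR=S
cmd 1: advance +1 → t=1, phase=(13,11,5,7) → FL=W FR=W RL=S RR=S
cmd 2: advance +3 → t=4, phase=(0,14,8,10) → FL=S FR=W RL=W RR=W
cmd 3: advance +16 → t=20, phase=(0,14,8,10) → FL=S FR=W RL=W RR=W
cmd 4: advance +9 → t=29, phase=(9,7,1,3) → FL=W FR=S RL=S RR=S
cmd 5: advance +13 → t=42, phase=(6,4,14,0) → FL=S FR=S RL=W RR=S
cmd 6: advance +3 → t=45, phase=(9,7,1,3) → FL=W FR=S RL=S RR=S
cmd 7: advance +7 → t=52, phase=(0,14,8,10) → FL=S FR=W RL=W RR=W

after cmd 1 (t=1): FL=W FR=W RL=S RR=S
after cmd 2 (t=4): FL=S FR=W RL=W RR=W
after cmd 3 (t=20): FL=S FR=W RL=W RR=W
after cmd 4 (t=29): FL=W FR=S RL=S RR=S
after cmd 5 (t=42): FL=S FR=S RL=W RR=S
after cmd 6 (t=45): FL=W FR=S RL=S RR=S
after cmd 7 (t=52): FL=S FR=W RL=W RR=W


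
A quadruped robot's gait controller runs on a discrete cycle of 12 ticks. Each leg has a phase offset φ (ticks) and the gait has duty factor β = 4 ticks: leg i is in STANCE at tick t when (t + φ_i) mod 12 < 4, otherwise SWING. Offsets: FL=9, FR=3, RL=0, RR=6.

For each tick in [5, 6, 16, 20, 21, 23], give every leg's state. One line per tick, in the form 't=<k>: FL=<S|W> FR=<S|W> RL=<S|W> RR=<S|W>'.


t=5: FL=S FR=W RL=W RR=W
t=6: FL=S FR=W RL=W RR=S
t=16: FL=S FR=W RL=W RR=W
t=20: FL=W FR=W RL=W RR=S
t=21: FL=W FR=S RL=W RR=S
t=23: FL=W FR=S RL=W RR=W

t=5: phase=(2,8,5,11) vs β=4 → FL=S FR=W RL=W RR=W
t=6: phase=(3,9,6,0) vs β=4 → FL=S FR=W RL=W RR=S
t=16: phase=(1,7,4,10) vs β=4 → FL=S FR=W RL=W RR=W
t=20: phase=(5,11,8,2) vs β=4 → FL=W FR=W RL=W RR=S
t=21: phase=(6,0,9,3) vs β=4 → FL=W FR=S RL=W RR=S
t=23: phase=(8,2,11,5) vs β=4 → FL=W FR=S RL=W RR=W


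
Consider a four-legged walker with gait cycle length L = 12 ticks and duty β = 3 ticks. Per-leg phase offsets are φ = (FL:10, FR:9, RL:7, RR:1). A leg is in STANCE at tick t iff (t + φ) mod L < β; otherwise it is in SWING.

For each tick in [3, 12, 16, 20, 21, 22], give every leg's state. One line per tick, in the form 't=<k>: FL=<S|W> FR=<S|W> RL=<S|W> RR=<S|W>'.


t=3: FL=S FR=S RL=W RR=W
t=12: FL=W FR=W RL=W RR=S
t=16: FL=S FR=S RL=W RR=W
t=20: FL=W FR=W RL=W RR=W
t=21: FL=W FR=W RL=W RR=W
t=22: FL=W FR=W RL=W RR=W

t=3: phase=(1,0,10,4) vs β=3 → FL=S FR=S RL=W RR=W
t=12: phase=(10,9,7,1) vs β=3 → FL=W FR=W RL=W RR=S
t=16: phase=(2,1,11,5) vs β=3 → FL=S FR=S RL=W RR=W
t=20: phase=(6,5,3,9) vs β=3 → FL=W FR=W RL=W RR=W
t=21: phase=(7,6,4,10) vs β=3 → FL=W FR=W RL=W RR=W
t=22: phase=(8,7,5,11) vs β=3 → FL=W FR=W RL=W RR=W


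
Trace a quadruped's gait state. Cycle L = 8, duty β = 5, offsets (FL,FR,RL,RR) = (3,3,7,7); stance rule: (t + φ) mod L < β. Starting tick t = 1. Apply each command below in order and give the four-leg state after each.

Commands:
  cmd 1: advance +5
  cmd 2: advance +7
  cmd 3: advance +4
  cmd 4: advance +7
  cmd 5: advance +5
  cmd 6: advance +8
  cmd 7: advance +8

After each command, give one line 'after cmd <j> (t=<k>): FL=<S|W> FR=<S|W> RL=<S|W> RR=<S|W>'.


after cmd 1 (t=6): FL=S FR=S RL=W RR=W
after cmd 2 (t=13): FL=S FR=S RL=S RR=S
after cmd 3 (t=17): FL=S FR=S RL=S RR=S
after cmd 4 (t=24): FL=S FR=S RL=W RR=W
after cmd 5 (t=29): FL=S FR=S RL=S RR=S
after cmd 6 (t=37): FL=S FR=S RL=S RR=S
after cmd 7 (t=45): FL=S FR=S RL=S RR=S

start t=1: FL=S FR=S RL=S RR=S
cmd 1: advance +5 → t=6, phase=(1,1,5,5) → FL=S FR=S RL=W RR=W
cmd 2: advance +7 → t=13, phase=(0,0,4,4) → FL=S FR=S RL=S RR=S
cmd 3: advance +4 → t=17, phase=(4,4,0,0) → FL=S FR=S RL=S RR=S
cmd 4: advance +7 → t=24, phase=(3,3,7,7) → FL=S FR=S RL=W RR=W
cmd 5: advance +5 → t=29, phase=(0,0,4,4) → FL=S FR=S RL=S RR=S
cmd 6: advance +8 → t=37, phase=(0,0,4,4) → FL=S FR=S RL=S RR=S
cmd 7: advance +8 → t=45, phase=(0,0,4,4) → FL=S FR=S RL=S RR=S


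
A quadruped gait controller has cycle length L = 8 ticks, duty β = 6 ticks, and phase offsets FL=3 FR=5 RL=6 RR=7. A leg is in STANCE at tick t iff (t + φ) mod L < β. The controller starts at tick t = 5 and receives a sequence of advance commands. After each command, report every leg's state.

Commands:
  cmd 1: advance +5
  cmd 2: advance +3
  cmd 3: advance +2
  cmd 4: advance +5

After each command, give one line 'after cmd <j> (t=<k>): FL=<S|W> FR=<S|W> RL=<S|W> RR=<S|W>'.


after cmd 1 (t=10): FL=S FR=W RL=S RR=S
after cmd 2 (t=13): FL=S FR=S RL=S RR=S
after cmd 3 (t=15): FL=S FR=S RL=S RR=W
after cmd 4 (t=20): FL=W FR=S RL=S RR=S

start t=5: FL=S FR=S RL=S RR=S
cmd 1: advance +5 → t=10, phase=(5,7,0,1) → FL=S FR=W RL=S RR=S
cmd 2: advance +3 → t=13, phase=(0,2,3,4) → FL=S FR=S RL=S RR=S
cmd 3: advance +2 → t=15, phase=(2,4,5,6) → FL=S FR=S RL=S RR=W
cmd 4: advance +5 → t=20, phase=(7,1,2,3) → FL=W FR=S RL=S RR=S


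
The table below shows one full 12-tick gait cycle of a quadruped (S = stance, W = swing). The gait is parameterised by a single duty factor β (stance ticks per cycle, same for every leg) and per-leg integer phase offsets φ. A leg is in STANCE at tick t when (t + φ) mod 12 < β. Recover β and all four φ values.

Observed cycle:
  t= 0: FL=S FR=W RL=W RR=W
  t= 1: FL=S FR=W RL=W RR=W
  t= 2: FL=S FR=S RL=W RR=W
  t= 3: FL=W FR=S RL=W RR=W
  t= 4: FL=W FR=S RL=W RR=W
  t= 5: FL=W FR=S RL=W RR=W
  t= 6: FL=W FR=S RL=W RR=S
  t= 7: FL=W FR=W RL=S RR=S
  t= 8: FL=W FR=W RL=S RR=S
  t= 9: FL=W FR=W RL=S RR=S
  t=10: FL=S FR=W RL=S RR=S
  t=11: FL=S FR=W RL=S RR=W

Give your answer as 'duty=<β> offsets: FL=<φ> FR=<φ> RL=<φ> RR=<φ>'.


duty=5 offsets: FL=2 FR=10 RL=5 RR=6

duty β = stance ticks per leg = 5
FL: stance ticks = 5; W→S at t=10 → φ=2
FR: stance ticks = 5; W→S at t=2 → φ=10
RL: stance ticks = 5; W→S at t=7 → φ=5
RR: stance ticks = 5; W→S at t=6 → φ=6


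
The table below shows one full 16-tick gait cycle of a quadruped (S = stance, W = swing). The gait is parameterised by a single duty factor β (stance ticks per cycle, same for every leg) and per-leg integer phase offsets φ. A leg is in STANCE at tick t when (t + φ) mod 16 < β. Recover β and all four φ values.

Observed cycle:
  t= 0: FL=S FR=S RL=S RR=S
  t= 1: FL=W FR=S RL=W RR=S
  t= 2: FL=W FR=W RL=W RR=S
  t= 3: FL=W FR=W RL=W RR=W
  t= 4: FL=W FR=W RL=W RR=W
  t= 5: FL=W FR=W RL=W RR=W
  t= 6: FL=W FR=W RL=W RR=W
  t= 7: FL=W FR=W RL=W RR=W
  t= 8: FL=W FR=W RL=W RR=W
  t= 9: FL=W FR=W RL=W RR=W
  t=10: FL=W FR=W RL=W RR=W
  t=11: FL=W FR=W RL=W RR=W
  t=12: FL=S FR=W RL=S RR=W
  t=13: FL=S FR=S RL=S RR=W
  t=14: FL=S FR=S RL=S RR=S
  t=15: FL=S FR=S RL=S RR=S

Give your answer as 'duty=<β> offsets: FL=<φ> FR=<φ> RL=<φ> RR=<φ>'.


duty β = stance ticks per leg = 5
FL: stance ticks = 5; W→S at t=12 → φ=4
FR: stance ticks = 5; W→S at t=13 → φ=3
RL: stance ticks = 5; W→S at t=12 → φ=4
RR: stance ticks = 5; W→S at t=14 → φ=2

duty=5 offsets: FL=4 FR=3 RL=4 RR=2


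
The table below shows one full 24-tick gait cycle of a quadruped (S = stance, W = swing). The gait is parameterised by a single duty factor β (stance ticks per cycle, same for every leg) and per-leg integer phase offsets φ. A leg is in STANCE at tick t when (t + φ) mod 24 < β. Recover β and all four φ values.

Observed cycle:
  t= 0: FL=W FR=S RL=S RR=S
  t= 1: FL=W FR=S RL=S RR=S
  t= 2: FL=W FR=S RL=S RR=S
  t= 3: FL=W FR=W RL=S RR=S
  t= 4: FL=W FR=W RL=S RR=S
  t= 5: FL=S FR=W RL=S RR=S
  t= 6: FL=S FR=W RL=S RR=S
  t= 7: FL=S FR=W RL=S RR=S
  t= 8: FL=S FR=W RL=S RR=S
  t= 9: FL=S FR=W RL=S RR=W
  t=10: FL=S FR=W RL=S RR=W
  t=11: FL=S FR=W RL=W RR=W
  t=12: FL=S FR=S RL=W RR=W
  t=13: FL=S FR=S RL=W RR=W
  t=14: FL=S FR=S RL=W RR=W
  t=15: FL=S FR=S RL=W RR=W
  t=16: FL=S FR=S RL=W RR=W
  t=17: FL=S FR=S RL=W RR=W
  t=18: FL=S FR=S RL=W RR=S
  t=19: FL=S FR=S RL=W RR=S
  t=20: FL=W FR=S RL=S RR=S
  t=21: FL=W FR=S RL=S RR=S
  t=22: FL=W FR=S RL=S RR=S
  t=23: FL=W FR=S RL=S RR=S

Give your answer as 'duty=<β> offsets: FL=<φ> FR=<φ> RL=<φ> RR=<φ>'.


duty β = stance ticks per leg = 15
FL: stance ticks = 15; W→S at t=5 → φ=19
FR: stance ticks = 15; W→S at t=12 → φ=12
RL: stance ticks = 15; W→S at t=20 → φ=4
RR: stance ticks = 15; W→S at t=18 → φ=6

duty=15 offsets: FL=19 FR=12 RL=4 RR=6


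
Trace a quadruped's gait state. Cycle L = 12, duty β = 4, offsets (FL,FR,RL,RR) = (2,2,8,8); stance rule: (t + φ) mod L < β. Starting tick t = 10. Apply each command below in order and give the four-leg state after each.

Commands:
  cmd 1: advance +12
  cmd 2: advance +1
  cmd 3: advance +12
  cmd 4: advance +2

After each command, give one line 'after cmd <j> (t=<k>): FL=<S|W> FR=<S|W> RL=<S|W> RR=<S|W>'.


start t=10: FL=S FR=S RL=W RR=W
cmd 1: advance +12 → t=22, phase=(0,0,6,6) → FL=S FR=S RL=W RR=W
cmd 2: advance +1 → t=23, phase=(1,1,7,7) → FL=S FR=S RL=W RR=W
cmd 3: advance +12 → t=35, phase=(1,1,7,7) → FL=S FR=S RL=W RR=W
cmd 4: advance +2 → t=37, phase=(3,3,9,9) → FL=S FR=S RL=W RR=W

after cmd 1 (t=22): FL=S FR=S RL=W RR=W
after cmd 2 (t=23): FL=S FR=S RL=W RR=W
after cmd 3 (t=35): FL=S FR=S RL=W RR=W
after cmd 4 (t=37): FL=S FR=S RL=W RR=W


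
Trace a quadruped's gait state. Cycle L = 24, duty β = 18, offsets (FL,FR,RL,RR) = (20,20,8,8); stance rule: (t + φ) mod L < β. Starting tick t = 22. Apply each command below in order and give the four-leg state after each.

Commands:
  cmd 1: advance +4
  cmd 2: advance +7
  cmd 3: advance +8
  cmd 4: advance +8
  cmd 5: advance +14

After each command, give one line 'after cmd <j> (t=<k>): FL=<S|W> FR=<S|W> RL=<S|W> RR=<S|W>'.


start t=22: FL=W FR=W RL=S RR=S
cmd 1: advance +4 → t=26, phase=(22,22,10,10) → FL=W FR=W RL=S RR=S
cmd 2: advance +7 → t=33, phase=(5,5,17,17) → FL=S FR=S RL=S RR=S
cmd 3: advance +8 → t=41, phase=(13,13,1,1) → FL=S FR=S RL=S RR=S
cmd 4: advance +8 → t=49, phase=(21,21,9,9) → FL=W FR=W RL=S RR=S
cmd 5: advance +14 → t=63, phase=(11,11,23,23) → FL=S FR=S RL=W RR=W

after cmd 1 (t=26): FL=W FR=W RL=S RR=S
after cmd 2 (t=33): FL=S FR=S RL=S RR=S
after cmd 3 (t=41): FL=S FR=S RL=S RR=S
after cmd 4 (t=49): FL=W FR=W RL=S RR=S
after cmd 5 (t=63): FL=S FR=S RL=W RR=W


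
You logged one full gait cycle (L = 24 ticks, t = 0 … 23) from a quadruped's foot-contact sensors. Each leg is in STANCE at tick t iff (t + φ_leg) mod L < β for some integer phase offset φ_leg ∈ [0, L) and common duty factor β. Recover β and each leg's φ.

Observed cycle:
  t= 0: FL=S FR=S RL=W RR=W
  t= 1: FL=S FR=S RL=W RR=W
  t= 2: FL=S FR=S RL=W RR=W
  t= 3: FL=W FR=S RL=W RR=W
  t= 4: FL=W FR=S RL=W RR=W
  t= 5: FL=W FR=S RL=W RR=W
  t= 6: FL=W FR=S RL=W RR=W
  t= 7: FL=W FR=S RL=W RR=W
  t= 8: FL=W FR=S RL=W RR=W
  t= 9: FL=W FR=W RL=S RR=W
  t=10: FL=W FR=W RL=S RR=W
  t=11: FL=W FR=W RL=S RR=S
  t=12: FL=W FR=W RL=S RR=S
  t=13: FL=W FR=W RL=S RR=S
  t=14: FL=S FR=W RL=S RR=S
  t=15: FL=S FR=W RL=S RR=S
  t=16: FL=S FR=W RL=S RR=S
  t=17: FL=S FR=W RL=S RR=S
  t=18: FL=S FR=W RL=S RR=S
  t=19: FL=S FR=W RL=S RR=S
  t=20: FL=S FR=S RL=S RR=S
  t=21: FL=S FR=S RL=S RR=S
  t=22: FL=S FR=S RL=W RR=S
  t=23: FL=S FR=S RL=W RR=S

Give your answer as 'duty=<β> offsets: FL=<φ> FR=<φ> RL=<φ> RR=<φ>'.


duty β = stance ticks per leg = 13
FL: stance ticks = 13; W→S at t=14 → φ=10
FR: stance ticks = 13; W→S at t=20 → φ=4
RL: stance ticks = 13; W→S at t=9 → φ=15
RR: stance ticks = 13; W→S at t=11 → φ=13

duty=13 offsets: FL=10 FR=4 RL=15 RR=13


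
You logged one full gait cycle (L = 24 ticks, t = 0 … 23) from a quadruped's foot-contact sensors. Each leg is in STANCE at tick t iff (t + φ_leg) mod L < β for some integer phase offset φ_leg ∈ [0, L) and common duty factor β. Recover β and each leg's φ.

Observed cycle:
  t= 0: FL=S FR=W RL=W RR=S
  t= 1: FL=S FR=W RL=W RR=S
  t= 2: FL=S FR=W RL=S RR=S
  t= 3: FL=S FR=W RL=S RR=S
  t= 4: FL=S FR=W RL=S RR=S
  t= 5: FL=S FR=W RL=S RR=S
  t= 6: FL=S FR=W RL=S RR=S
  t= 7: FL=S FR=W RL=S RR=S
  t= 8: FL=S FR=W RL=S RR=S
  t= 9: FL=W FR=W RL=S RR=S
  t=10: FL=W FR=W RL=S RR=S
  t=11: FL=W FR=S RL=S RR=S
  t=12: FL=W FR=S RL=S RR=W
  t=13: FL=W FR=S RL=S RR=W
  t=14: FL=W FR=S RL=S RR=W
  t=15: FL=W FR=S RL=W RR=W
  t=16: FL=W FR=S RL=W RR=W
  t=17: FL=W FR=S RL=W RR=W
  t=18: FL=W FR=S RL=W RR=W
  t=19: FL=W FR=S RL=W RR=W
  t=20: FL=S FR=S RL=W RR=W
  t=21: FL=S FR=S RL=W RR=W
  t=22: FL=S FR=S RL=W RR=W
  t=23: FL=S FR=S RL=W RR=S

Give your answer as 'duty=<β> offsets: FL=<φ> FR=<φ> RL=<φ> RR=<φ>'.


duty β = stance ticks per leg = 13
FL: stance ticks = 13; W→S at t=20 → φ=4
FR: stance ticks = 13; W→S at t=11 → φ=13
RL: stance ticks = 13; W→S at t=2 → φ=22
RR: stance ticks = 13; W→S at t=23 → φ=1

duty=13 offsets: FL=4 FR=13 RL=22 RR=1


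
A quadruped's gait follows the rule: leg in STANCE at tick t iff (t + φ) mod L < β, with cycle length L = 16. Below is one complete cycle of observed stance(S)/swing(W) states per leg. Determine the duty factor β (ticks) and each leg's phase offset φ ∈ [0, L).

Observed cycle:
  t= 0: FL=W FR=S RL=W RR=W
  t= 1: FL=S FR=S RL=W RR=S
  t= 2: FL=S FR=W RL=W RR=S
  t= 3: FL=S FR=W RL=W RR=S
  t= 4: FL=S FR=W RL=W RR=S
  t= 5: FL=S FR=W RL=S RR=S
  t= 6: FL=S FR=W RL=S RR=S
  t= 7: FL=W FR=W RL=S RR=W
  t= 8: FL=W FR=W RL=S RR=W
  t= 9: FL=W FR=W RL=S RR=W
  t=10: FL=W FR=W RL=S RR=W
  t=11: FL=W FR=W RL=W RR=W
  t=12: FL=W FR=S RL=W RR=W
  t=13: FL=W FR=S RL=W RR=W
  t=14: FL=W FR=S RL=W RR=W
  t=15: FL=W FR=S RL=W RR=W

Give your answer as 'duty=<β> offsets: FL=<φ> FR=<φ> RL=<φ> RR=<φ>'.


duty β = stance ticks per leg = 6
FL: stance ticks = 6; W→S at t=1 → φ=15
FR: stance ticks = 6; W→S at t=12 → φ=4
RL: stance ticks = 6; W→S at t=5 → φ=11
RR: stance ticks = 6; W→S at t=1 → φ=15

duty=6 offsets: FL=15 FR=4 RL=11 RR=15


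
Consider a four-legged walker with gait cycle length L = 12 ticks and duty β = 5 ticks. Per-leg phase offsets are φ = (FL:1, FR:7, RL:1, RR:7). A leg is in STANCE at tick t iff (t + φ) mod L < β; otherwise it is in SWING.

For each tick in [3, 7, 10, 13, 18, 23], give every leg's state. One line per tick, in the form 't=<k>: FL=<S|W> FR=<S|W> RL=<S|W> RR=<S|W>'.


t=3: phase=(4,10,4,10) vs β=5 → FL=S FR=W RL=S RR=W
t=7: phase=(8,2,8,2) vs β=5 → FL=W FR=S RL=W RR=S
t=10: phase=(11,5,11,5) vs β=5 → FL=W FR=W RL=W RR=W
t=13: phase=(2,8,2,8) vs β=5 → FL=S FR=W RL=S RR=W
t=18: phase=(7,1,7,1) vs β=5 → FL=W FR=S RL=W RR=S
t=23: phase=(0,6,0,6) vs β=5 → FL=S FR=W RL=S RR=W

t=3: FL=S FR=W RL=S RR=W
t=7: FL=W FR=S RL=W RR=S
t=10: FL=W FR=W RL=W RR=W
t=13: FL=S FR=W RL=S RR=W
t=18: FL=W FR=S RL=W RR=S
t=23: FL=S FR=W RL=S RR=W


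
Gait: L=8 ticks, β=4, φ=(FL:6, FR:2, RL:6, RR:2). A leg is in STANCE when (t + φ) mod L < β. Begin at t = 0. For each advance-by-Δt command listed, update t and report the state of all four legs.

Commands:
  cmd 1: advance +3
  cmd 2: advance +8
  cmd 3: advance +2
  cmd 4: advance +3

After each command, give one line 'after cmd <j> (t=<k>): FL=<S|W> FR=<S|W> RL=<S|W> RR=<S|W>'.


after cmd 1 (t=3): FL=S FR=W RL=S RR=W
after cmd 2 (t=11): FL=S FR=W RL=S RR=W
after cmd 3 (t=13): FL=S FR=W RL=S RR=W
after cmd 4 (t=16): FL=W FR=S RL=W RR=S

start t=0: FL=W FR=S RL=W RR=S
cmd 1: advance +3 → t=3, phase=(1,5,1,5) → FL=S FR=W RL=S RR=W
cmd 2: advance +8 → t=11, phase=(1,5,1,5) → FL=S FR=W RL=S RR=W
cmd 3: advance +2 → t=13, phase=(3,7,3,7) → FL=S FR=W RL=S RR=W
cmd 4: advance +3 → t=16, phase=(6,2,6,2) → FL=W FR=S RL=W RR=S


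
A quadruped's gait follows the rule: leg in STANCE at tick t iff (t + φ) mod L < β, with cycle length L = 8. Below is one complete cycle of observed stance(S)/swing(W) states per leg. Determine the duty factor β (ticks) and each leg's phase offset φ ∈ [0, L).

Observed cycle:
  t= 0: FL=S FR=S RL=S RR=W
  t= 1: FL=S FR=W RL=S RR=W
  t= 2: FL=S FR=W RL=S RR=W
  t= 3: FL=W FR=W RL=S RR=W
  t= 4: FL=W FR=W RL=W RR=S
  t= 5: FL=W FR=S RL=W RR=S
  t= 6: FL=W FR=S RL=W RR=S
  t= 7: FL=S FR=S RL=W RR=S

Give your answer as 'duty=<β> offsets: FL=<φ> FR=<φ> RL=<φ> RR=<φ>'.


duty=4 offsets: FL=1 FR=3 RL=0 RR=4

duty β = stance ticks per leg = 4
FL: stance ticks = 4; W→S at t=7 → φ=1
FR: stance ticks = 4; W→S at t=5 → φ=3
RL: stance ticks = 4; W→S at t=0 → φ=0
RR: stance ticks = 4; W→S at t=4 → φ=4


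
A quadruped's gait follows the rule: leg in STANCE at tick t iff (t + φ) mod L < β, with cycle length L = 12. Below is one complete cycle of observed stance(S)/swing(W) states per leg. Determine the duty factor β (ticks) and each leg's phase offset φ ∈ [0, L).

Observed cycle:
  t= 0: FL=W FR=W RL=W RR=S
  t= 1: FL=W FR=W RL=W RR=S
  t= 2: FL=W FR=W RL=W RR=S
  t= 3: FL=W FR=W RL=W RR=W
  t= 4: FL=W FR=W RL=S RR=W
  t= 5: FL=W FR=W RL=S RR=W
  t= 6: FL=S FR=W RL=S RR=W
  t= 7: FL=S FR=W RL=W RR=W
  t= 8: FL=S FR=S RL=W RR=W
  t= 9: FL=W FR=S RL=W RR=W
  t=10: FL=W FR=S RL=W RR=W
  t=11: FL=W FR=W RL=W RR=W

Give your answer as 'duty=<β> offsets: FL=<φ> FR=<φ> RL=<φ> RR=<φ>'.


duty=3 offsets: FL=6 FR=4 RL=8 RR=0

duty β = stance ticks per leg = 3
FL: stance ticks = 3; W→S at t=6 → φ=6
FR: stance ticks = 3; W→S at t=8 → φ=4
RL: stance ticks = 3; W→S at t=4 → φ=8
RR: stance ticks = 3; W→S at t=0 → φ=0


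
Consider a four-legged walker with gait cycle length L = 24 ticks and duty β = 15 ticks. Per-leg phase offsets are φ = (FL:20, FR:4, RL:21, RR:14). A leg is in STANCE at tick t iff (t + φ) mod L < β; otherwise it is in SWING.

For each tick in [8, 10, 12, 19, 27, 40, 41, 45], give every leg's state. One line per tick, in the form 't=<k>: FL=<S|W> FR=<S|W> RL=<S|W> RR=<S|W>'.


t=8: FL=S FR=S RL=S RR=W
t=10: FL=S FR=S RL=S RR=S
t=12: FL=S FR=W RL=S RR=S
t=19: FL=W FR=W RL=W RR=S
t=27: FL=W FR=S RL=S RR=W
t=40: FL=S FR=W RL=S RR=S
t=41: FL=S FR=W RL=S RR=S
t=45: FL=W FR=S RL=W RR=S

t=8: phase=(4,12,5,22) vs β=15 → FL=S FR=S RL=S RR=W
t=10: phase=(6,14,7,0) vs β=15 → FL=S FR=S RL=S RR=S
t=12: phase=(8,16,9,2) vs β=15 → FL=S FR=W RL=S RR=S
t=19: phase=(15,23,16,9) vs β=15 → FL=W FR=W RL=W RR=S
t=27: phase=(23,7,0,17) vs β=15 → FL=W FR=S RL=S RR=W
t=40: phase=(12,20,13,6) vs β=15 → FL=S FR=W RL=S RR=S
t=41: phase=(13,21,14,7) vs β=15 → FL=S FR=W RL=S RR=S
t=45: phase=(17,1,18,11) vs β=15 → FL=W FR=S RL=W RR=S


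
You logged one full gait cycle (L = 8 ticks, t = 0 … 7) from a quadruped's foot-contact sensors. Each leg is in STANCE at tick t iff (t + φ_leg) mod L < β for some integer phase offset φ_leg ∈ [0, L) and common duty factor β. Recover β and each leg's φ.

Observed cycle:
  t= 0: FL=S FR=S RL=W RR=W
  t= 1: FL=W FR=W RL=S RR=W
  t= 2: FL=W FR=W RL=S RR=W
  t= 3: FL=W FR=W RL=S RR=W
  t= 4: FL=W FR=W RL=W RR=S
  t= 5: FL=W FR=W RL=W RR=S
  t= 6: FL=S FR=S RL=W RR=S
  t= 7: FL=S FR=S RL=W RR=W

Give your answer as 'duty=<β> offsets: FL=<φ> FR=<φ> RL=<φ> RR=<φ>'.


duty β = stance ticks per leg = 3
FL: stance ticks = 3; W→S at t=6 → φ=2
FR: stance ticks = 3; W→S at t=6 → φ=2
RL: stance ticks = 3; W→S at t=1 → φ=7
RR: stance ticks = 3; W→S at t=4 → φ=4

duty=3 offsets: FL=2 FR=2 RL=7 RR=4


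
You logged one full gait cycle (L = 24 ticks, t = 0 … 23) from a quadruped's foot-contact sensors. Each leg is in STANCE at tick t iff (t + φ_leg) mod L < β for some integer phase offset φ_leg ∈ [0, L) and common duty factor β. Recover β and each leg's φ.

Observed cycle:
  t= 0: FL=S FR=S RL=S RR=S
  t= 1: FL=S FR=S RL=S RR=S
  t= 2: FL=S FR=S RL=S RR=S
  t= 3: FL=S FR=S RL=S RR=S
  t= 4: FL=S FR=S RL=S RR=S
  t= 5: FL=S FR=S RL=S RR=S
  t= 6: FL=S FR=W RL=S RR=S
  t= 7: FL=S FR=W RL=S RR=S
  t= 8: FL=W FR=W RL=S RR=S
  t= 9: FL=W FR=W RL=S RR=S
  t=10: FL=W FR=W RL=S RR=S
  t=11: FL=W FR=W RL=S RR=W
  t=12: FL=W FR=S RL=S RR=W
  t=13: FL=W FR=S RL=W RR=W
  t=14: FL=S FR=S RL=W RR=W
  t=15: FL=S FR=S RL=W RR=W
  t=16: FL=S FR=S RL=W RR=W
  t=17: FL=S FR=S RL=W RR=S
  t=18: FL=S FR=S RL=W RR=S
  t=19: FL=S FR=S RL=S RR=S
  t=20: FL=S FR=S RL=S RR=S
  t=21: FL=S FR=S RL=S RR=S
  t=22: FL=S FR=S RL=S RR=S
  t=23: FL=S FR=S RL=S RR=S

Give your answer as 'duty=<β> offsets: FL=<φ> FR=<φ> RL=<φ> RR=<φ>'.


duty=18 offsets: FL=10 FR=12 RL=5 RR=7

duty β = stance ticks per leg = 18
FL: stance ticks = 18; W→S at t=14 → φ=10
FR: stance ticks = 18; W→S at t=12 → φ=12
RL: stance ticks = 18; W→S at t=19 → φ=5
RR: stance ticks = 18; W→S at t=17 → φ=7


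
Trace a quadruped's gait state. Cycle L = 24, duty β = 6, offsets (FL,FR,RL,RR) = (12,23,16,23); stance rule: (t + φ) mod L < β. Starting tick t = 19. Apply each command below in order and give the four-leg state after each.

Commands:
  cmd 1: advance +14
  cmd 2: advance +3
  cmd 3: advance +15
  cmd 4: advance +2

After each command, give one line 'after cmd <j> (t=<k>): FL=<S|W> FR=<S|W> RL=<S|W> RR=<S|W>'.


start t=19: FL=W FR=W RL=W RR=W
cmd 1: advance +14 → t=33, phase=(21,8,1,8) → FL=W FR=W RL=S RR=W
cmd 2: advance +3 → t=36, phase=(0,11,4,11) → FL=S FR=W RL=S RR=W
cmd 3: advance +15 → t=51, phase=(15,2,19,2) → FL=W FR=S RL=W RR=S
cmd 4: advance +2 → t=53, phase=(17,4,21,4) → FL=W FR=S RL=W RR=S

after cmd 1 (t=33): FL=W FR=W RL=S RR=W
after cmd 2 (t=36): FL=S FR=W RL=S RR=W
after cmd 3 (t=51): FL=W FR=S RL=W RR=S
after cmd 4 (t=53): FL=W FR=S RL=W RR=S


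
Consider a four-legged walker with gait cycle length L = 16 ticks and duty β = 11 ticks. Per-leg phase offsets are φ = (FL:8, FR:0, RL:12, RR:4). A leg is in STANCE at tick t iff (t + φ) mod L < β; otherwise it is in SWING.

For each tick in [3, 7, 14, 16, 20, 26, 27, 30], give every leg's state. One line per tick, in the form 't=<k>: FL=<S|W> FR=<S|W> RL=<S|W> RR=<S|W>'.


t=3: FL=W FR=S RL=W RR=S
t=7: FL=W FR=S RL=S RR=W
t=14: FL=S FR=W RL=S RR=S
t=16: FL=S FR=S RL=W RR=S
t=20: FL=W FR=S RL=S RR=S
t=26: FL=S FR=S RL=S RR=W
t=27: FL=S FR=W RL=S RR=W
t=30: FL=S FR=W RL=S RR=S

t=3: phase=(11,3,15,7) vs β=11 → FL=W FR=S RL=W RR=S
t=7: phase=(15,7,3,11) vs β=11 → FL=W FR=S RL=S RR=W
t=14: phase=(6,14,10,2) vs β=11 → FL=S FR=W RL=S RR=S
t=16: phase=(8,0,12,4) vs β=11 → FL=S FR=S RL=W RR=S
t=20: phase=(12,4,0,8) vs β=11 → FL=W FR=S RL=S RR=S
t=26: phase=(2,10,6,14) vs β=11 → FL=S FR=S RL=S RR=W
t=27: phase=(3,11,7,15) vs β=11 → FL=S FR=W RL=S RR=W
t=30: phase=(6,14,10,2) vs β=11 → FL=S FR=W RL=S RR=S


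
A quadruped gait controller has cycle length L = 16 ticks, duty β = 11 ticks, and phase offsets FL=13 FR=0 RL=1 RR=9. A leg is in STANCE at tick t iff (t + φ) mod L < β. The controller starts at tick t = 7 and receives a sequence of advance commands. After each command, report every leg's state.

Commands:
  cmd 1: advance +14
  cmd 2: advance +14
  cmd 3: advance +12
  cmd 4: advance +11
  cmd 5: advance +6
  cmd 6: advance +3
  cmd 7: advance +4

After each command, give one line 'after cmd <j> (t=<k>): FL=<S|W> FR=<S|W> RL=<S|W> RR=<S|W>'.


after cmd 1 (t=21): FL=S FR=S RL=S RR=W
after cmd 2 (t=35): FL=S FR=S RL=S RR=W
after cmd 3 (t=47): FL=W FR=W RL=S RR=S
after cmd 4 (t=58): FL=S FR=S RL=W RR=S
after cmd 5 (t=64): FL=W FR=S RL=S RR=S
after cmd 6 (t=67): FL=S FR=S RL=S RR=W
after cmd 7 (t=71): FL=S FR=S RL=S RR=S

start t=7: FL=S FR=S RL=S RR=S
cmd 1: advance +14 → t=21, phase=(2,5,6,14) → FL=S FR=S RL=S RR=W
cmd 2: advance +14 → t=35, phase=(0,3,4,12) → FL=S FR=S RL=S RR=W
cmd 3: advance +12 → t=47, phase=(12,15,0,8) → FL=W FR=W RL=S RR=S
cmd 4: advance +11 → t=58, phase=(7,10,11,3) → FL=S FR=S RL=W RR=S
cmd 5: advance +6 → t=64, phase=(13,0,1,9) → FL=W FR=S RL=S RR=S
cmd 6: advance +3 → t=67, phase=(0,3,4,12) → FL=S FR=S RL=S RR=W
cmd 7: advance +4 → t=71, phase=(4,7,8,0) → FL=S FR=S RL=S RR=S


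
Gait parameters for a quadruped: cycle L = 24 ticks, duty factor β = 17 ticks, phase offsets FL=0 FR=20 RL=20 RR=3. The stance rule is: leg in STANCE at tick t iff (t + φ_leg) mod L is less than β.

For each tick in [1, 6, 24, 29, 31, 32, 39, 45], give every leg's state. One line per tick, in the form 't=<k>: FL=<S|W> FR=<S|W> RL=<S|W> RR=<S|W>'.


t=1: FL=S FR=W RL=W RR=S
t=6: FL=S FR=S RL=S RR=S
t=24: FL=S FR=W RL=W RR=S
t=29: FL=S FR=S RL=S RR=S
t=31: FL=S FR=S RL=S RR=S
t=32: FL=S FR=S RL=S RR=S
t=39: FL=S FR=S RL=S RR=W
t=45: FL=W FR=W RL=W RR=S

t=1: phase=(1,21,21,4) vs β=17 → FL=S FR=W RL=W RR=S
t=6: phase=(6,2,2,9) vs β=17 → FL=S FR=S RL=S RR=S
t=24: phase=(0,20,20,3) vs β=17 → FL=S FR=W RL=W RR=S
t=29: phase=(5,1,1,8) vs β=17 → FL=S FR=S RL=S RR=S
t=31: phase=(7,3,3,10) vs β=17 → FL=S FR=S RL=S RR=S
t=32: phase=(8,4,4,11) vs β=17 → FL=S FR=S RL=S RR=S
t=39: phase=(15,11,11,18) vs β=17 → FL=S FR=S RL=S RR=W
t=45: phase=(21,17,17,0) vs β=17 → FL=W FR=W RL=W RR=S


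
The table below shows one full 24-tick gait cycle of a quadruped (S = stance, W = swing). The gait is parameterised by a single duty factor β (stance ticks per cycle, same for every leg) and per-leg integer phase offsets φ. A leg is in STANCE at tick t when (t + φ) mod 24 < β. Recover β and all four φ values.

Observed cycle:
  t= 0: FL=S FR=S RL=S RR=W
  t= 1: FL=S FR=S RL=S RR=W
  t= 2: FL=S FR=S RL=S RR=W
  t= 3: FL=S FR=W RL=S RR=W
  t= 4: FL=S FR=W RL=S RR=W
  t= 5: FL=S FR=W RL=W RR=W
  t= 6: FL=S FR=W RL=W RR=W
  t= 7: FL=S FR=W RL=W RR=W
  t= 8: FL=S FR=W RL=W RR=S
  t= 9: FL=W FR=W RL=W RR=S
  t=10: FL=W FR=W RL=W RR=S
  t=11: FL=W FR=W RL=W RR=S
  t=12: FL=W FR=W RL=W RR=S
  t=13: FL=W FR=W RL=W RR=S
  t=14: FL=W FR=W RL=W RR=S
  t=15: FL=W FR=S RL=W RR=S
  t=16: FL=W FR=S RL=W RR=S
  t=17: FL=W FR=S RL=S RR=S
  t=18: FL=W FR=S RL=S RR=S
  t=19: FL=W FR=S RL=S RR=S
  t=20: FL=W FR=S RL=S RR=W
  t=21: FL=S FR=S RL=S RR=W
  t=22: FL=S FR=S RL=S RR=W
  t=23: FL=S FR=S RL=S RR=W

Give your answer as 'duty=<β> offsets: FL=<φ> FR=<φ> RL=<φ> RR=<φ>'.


duty=12 offsets: FL=3 FR=9 RL=7 RR=16

duty β = stance ticks per leg = 12
FL: stance ticks = 12; W→S at t=21 → φ=3
FR: stance ticks = 12; W→S at t=15 → φ=9
RL: stance ticks = 12; W→S at t=17 → φ=7
RR: stance ticks = 12; W→S at t=8 → φ=16


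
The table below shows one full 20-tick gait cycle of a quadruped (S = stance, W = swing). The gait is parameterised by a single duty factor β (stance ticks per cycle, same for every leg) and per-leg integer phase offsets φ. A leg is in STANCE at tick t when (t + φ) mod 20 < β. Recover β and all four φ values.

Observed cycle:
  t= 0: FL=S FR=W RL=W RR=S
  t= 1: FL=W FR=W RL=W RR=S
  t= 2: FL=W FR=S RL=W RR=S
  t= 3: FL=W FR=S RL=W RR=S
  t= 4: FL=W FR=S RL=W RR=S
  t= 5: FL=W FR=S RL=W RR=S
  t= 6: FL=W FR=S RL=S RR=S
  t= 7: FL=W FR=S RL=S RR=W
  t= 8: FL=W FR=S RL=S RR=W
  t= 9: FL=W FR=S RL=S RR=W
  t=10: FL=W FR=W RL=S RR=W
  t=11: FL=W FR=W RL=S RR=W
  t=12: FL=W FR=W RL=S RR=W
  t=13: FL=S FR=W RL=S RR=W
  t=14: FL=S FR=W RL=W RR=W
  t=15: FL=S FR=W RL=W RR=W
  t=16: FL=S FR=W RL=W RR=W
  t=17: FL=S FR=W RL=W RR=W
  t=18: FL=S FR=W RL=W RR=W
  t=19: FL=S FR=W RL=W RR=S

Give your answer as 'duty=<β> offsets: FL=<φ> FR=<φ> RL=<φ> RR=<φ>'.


duty=8 offsets: FL=7 FR=18 RL=14 RR=1

duty β = stance ticks per leg = 8
FL: stance ticks = 8; W→S at t=13 → φ=7
FR: stance ticks = 8; W→S at t=2 → φ=18
RL: stance ticks = 8; W→S at t=6 → φ=14
RR: stance ticks = 8; W→S at t=19 → φ=1


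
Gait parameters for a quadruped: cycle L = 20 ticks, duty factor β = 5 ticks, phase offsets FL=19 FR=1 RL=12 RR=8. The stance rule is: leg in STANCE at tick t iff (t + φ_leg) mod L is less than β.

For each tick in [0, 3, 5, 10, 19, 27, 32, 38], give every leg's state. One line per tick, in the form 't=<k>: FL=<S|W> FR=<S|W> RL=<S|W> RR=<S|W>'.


t=0: FL=W FR=S RL=W RR=W
t=3: FL=S FR=S RL=W RR=W
t=5: FL=S FR=W RL=W RR=W
t=10: FL=W FR=W RL=S RR=W
t=19: FL=W FR=S RL=W RR=W
t=27: FL=W FR=W RL=W RR=W
t=32: FL=W FR=W RL=S RR=S
t=38: FL=W FR=W RL=W RR=W

t=0: phase=(19,1,12,8) vs β=5 → FL=W FR=S RL=W RR=W
t=3: phase=(2,4,15,11) vs β=5 → FL=S FR=S RL=W RR=W
t=5: phase=(4,6,17,13) vs β=5 → FL=S FR=W RL=W RR=W
t=10: phase=(9,11,2,18) vs β=5 → FL=W FR=W RL=S RR=W
t=19: phase=(18,0,11,7) vs β=5 → FL=W FR=S RL=W RR=W
t=27: phase=(6,8,19,15) vs β=5 → FL=W FR=W RL=W RR=W
t=32: phase=(11,13,4,0) vs β=5 → FL=W FR=W RL=S RR=S
t=38: phase=(17,19,10,6) vs β=5 → FL=W FR=W RL=W RR=W


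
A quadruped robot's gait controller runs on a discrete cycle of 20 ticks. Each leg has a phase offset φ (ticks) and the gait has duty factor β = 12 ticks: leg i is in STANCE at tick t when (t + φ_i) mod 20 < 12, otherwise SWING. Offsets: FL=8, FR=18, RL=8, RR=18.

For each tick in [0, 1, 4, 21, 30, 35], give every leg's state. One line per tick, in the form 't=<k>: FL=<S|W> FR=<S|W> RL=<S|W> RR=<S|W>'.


t=0: FL=S FR=W RL=S RR=W
t=1: FL=S FR=W RL=S RR=W
t=4: FL=W FR=S RL=W RR=S
t=21: FL=S FR=W RL=S RR=W
t=30: FL=W FR=S RL=W RR=S
t=35: FL=S FR=W RL=S RR=W

t=0: phase=(8,18,8,18) vs β=12 → FL=S FR=W RL=S RR=W
t=1: phase=(9,19,9,19) vs β=12 → FL=S FR=W RL=S RR=W
t=4: phase=(12,2,12,2) vs β=12 → FL=W FR=S RL=W RR=S
t=21: phase=(9,19,9,19) vs β=12 → FL=S FR=W RL=S RR=W
t=30: phase=(18,8,18,8) vs β=12 → FL=W FR=S RL=W RR=S
t=35: phase=(3,13,3,13) vs β=12 → FL=S FR=W RL=S RR=W


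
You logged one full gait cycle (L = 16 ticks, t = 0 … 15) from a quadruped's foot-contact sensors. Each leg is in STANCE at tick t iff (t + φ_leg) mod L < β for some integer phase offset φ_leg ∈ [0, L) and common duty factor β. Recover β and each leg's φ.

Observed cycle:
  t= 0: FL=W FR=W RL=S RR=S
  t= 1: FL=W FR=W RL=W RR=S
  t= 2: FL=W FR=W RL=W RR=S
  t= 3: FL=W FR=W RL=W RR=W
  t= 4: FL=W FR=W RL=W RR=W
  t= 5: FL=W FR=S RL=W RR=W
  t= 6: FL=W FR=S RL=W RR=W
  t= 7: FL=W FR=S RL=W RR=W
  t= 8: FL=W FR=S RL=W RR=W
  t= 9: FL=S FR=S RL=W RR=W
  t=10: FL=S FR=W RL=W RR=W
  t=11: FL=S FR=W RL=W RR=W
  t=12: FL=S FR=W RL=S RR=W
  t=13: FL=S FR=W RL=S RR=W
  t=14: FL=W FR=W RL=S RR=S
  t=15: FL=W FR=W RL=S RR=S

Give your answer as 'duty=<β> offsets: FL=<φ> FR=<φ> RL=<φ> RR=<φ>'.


duty=5 offsets: FL=7 FR=11 RL=4 RR=2

duty β = stance ticks per leg = 5
FL: stance ticks = 5; W→S at t=9 → φ=7
FR: stance ticks = 5; W→S at t=5 → φ=11
RL: stance ticks = 5; W→S at t=12 → φ=4
RR: stance ticks = 5; W→S at t=14 → φ=2


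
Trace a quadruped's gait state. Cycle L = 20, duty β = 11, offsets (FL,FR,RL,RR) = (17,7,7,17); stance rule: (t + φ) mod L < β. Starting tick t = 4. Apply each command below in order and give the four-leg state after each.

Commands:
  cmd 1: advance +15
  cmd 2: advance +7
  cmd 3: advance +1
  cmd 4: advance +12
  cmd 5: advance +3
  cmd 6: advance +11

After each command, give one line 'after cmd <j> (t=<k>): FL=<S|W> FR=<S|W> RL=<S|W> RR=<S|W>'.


start t=4: FL=S FR=W RL=W RR=S
cmd 1: advance +15 → t=19, phase=(16,6,6,16) → FL=W FR=S RL=S RR=W
cmd 2: advance +7 → t=26, phase=(3,13,13,3) → FL=S FR=W RL=W RR=S
cmd 3: advance +1 → t=27, phase=(4,14,14,4) → FL=S FR=W RL=W RR=S
cmd 4: advance +12 → t=39, phase=(16,6,6,16) → FL=W FR=S RL=S RR=W
cmd 5: advance +3 → t=42, phase=(19,9,9,19) → FL=W FR=S RL=S RR=W
cmd 6: advance +11 → t=53, phase=(10,0,0,10) → FL=S FR=S RL=S RR=S

after cmd 1 (t=19): FL=W FR=S RL=S RR=W
after cmd 2 (t=26): FL=S FR=W RL=W RR=S
after cmd 3 (t=27): FL=S FR=W RL=W RR=S
after cmd 4 (t=39): FL=W FR=S RL=S RR=W
after cmd 5 (t=42): FL=W FR=S RL=S RR=W
after cmd 6 (t=53): FL=S FR=S RL=S RR=S


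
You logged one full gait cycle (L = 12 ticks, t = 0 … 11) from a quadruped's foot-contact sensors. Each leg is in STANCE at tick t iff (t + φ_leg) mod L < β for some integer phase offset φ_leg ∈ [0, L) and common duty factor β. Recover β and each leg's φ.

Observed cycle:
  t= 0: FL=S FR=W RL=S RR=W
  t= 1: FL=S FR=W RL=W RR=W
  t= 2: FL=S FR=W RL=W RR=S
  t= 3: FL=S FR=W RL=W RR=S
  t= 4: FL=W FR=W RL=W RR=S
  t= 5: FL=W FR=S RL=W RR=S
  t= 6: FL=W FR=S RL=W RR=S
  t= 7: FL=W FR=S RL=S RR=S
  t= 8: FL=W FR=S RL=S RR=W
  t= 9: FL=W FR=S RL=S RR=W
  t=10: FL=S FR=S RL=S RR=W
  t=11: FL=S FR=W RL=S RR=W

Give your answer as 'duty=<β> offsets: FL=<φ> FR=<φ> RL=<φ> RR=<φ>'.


duty=6 offsets: FL=2 FR=7 RL=5 RR=10

duty β = stance ticks per leg = 6
FL: stance ticks = 6; W→S at t=10 → φ=2
FR: stance ticks = 6; W→S at t=5 → φ=7
RL: stance ticks = 6; W→S at t=7 → φ=5
RR: stance ticks = 6; W→S at t=2 → φ=10


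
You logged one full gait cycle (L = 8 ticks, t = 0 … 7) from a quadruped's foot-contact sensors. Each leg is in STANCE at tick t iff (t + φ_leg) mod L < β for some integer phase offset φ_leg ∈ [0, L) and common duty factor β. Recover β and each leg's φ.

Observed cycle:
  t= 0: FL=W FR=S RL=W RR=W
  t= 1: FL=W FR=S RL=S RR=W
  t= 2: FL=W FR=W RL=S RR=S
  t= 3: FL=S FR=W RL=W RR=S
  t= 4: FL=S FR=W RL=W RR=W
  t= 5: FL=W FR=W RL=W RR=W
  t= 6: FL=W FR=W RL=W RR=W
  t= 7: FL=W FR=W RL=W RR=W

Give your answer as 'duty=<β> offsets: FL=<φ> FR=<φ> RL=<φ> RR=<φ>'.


duty=2 offsets: FL=5 FR=0 RL=7 RR=6

duty β = stance ticks per leg = 2
FL: stance ticks = 2; W→S at t=3 → φ=5
FR: stance ticks = 2; W→S at t=0 → φ=0
RL: stance ticks = 2; W→S at t=1 → φ=7
RR: stance ticks = 2; W→S at t=2 → φ=6


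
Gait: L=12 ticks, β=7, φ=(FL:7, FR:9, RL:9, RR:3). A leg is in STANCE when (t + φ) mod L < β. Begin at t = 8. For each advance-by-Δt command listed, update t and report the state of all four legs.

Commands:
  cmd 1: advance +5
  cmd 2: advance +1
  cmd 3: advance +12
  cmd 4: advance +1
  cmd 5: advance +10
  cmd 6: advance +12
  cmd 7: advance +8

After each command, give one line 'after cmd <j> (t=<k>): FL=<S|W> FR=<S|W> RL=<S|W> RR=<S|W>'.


after cmd 1 (t=13): FL=W FR=W RL=W RR=S
after cmd 2 (t=14): FL=W FR=W RL=W RR=S
after cmd 3 (t=26): FL=W FR=W RL=W RR=S
after cmd 4 (t=27): FL=W FR=S RL=S RR=S
after cmd 5 (t=37): FL=W FR=W RL=W RR=S
after cmd 6 (t=49): FL=W FR=W RL=W RR=S
after cmd 7 (t=57): FL=S FR=S RL=S RR=S

start t=8: FL=S FR=S RL=S RR=W
cmd 1: advance +5 → t=13, phase=(8,10,10,4) → FL=W FR=W RL=W RR=S
cmd 2: advance +1 → t=14, phase=(9,11,11,5) → FL=W FR=W RL=W RR=S
cmd 3: advance +12 → t=26, phase=(9,11,11,5) → FL=W FR=W RL=W RR=S
cmd 4: advance +1 → t=27, phase=(10,0,0,6) → FL=W FR=S RL=S RR=S
cmd 5: advance +10 → t=37, phase=(8,10,10,4) → FL=W FR=W RL=W RR=S
cmd 6: advance +12 → t=49, phase=(8,10,10,4) → FL=W FR=W RL=W RR=S
cmd 7: advance +8 → t=57, phase=(4,6,6,0) → FL=S FR=S RL=S RR=S
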